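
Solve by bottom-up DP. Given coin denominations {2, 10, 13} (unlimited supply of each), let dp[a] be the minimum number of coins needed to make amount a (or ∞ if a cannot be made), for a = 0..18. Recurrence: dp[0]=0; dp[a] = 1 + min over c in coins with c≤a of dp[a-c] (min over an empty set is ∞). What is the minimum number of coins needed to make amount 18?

5

 a  0  1  2  3  4  5  6  7  8  9 10 11 12 13 14 15 16 17 18
dp  0  -  1  -  2  -  3  -  4  -  1  -  2  1  3  2  4  3  5
(- denotes ∞ / unreachable)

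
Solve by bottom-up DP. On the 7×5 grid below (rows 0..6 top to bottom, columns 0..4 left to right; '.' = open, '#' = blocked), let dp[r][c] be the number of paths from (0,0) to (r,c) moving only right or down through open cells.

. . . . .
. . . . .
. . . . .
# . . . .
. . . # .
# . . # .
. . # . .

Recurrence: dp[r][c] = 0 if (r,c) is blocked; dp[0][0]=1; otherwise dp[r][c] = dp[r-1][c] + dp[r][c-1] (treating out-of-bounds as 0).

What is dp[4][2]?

12

r\c   0   1   2   3   4
  0   1   1   1   1   1
  1   1   2   3   4   5
  2   1   3   6  10  15
  3   0   3   9  19  34
  4   0   3  12   0  34
  5   0   3  15   0  34
  6   0   3   0   0  34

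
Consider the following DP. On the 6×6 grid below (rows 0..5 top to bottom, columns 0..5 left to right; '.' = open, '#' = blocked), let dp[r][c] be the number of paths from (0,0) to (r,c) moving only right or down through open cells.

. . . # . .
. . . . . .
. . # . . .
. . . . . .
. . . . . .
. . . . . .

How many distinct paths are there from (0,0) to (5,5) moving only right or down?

r\c   0   1   2   3   4   5
  0   1   1   1   0   0   0
  1   1   2   3   3   3   3
  2   1   3   0   3   6   9
  3   1   4   4   7  13  22
  4   1   5   9  16  29  51
  5   1   6  15  31  60 111

111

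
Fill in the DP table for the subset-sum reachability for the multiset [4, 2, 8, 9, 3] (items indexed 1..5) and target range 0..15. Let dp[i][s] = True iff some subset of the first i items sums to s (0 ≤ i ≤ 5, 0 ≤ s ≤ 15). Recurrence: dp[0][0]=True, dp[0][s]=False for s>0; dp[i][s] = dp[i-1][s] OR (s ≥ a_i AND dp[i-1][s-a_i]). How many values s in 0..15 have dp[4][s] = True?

i\s   0   1   2   3   4   5   6   7   8   9  10  11  12  13  14  15
  0   T   F   F   F   F   F   F   F   F   F   F   F   F   F   F   F
  1   T   F   F   F   T   F   F   F   F   F   F   F   F   F   F   F
  2   T   F   T   F   T   F   T   F   F   F   F   F   F   F   F   F
  3   T   F   T   F   T   F   T   F   T   F   T   F   T   F   T   F
  4   T   F   T   F   T   F   T   F   T   T   T   T   T   T   T   T
  5   T   F   T   T   T   T   T   T   T   T   T   T   T   T   T   T

12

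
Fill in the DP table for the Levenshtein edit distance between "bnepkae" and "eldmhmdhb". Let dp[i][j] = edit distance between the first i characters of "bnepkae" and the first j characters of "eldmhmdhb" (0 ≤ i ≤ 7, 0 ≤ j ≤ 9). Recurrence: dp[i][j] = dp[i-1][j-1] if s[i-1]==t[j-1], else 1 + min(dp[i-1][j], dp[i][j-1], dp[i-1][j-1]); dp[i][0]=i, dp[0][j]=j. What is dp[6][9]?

9

   ''  e  l  d  m  h  m  d  h  b
''  0  1  2  3  4  5  6  7  8  9
 b  1  1  2  3  4  5  6  7  8  8
 n  2  2  2  3  4  5  6  7  8  9
 e  3  2  3  3  4  5  6  7  8  9
 p  4  3  3  4  4  5  6  7  8  9
 k  5  4  4  4  5  5  6  7  8  9
 a  6  5  5  5  5  6  6  7  8  9
 e  7  6  6  6  6  6  7  7  8  9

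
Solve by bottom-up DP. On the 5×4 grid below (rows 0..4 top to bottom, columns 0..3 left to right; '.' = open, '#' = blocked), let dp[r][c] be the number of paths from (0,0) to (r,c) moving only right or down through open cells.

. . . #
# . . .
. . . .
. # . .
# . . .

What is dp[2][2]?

r\c   0   1   2   3
  0   1   1   1   0
  1   0   1   2   2
  2   0   1   3   5
  3   0   0   3   8
  4   0   0   3  11

3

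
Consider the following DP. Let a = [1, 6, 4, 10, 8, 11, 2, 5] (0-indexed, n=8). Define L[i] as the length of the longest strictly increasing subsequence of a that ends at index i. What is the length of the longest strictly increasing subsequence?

4

   i    0    1    2    3    4    5    6    7
a[i]    1    6    4   10    8   11    2    5
L[i]    1    2    2    3    3    4    2    3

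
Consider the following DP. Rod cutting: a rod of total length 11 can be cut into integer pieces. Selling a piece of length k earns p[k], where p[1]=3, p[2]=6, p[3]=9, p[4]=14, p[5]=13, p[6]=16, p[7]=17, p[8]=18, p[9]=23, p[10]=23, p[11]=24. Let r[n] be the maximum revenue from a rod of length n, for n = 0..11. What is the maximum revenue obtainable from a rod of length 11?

37

   n    0    1    2    3    4    5    6    7    8    9   10   11
r[n]    0    3    6    9   14   17   20   23   28   31   34   37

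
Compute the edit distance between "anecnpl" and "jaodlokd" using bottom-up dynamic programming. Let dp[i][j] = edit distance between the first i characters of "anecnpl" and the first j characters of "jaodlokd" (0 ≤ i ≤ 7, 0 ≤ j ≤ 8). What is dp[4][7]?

   ''  j  a  o  d  l  o  k  d
''  0  1  2  3  4  5  6  7  8
 a  1  1  1  2  3  4  5  6  7
 n  2  2  2  2  3  4  5  6  7
 e  3  3  3  3  3  4  5  6  7
 c  4  4  4  4  4  4  5  6  7
 n  5  5  5  5  5  5  5  6  7
 p  6  6  6  6  6  6  6  6  7
 l  7  7  7  7  7  6  7  7  7

6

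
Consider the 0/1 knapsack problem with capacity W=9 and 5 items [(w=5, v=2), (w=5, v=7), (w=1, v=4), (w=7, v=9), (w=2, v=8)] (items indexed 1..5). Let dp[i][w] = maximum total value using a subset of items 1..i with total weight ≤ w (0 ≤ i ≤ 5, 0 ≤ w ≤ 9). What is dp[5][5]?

12

i\w   0   1   2   3   4   5   6   7   8   9
  0   0   0   0   0   0   0   0   0   0   0
  1   0   0   0   0   0   2   2   2   2   2
  2   0   0   0   0   0   7   7   7   7   7
  3   0   4   4   4   4   7  11  11  11  11
  4   0   4   4   4   4   7  11  11  13  13
  5   0   4   8  12  12  12  12  15  19  19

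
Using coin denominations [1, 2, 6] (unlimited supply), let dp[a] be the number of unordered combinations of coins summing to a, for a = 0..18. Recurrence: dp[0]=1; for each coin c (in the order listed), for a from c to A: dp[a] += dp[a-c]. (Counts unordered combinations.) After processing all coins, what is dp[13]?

12

after  coin     0     1     2     3     4     5     6     7     8     9    10    11    12    13    14    15    16    17    18
          1     1     1     1     1     1     1     1     1     1     1     1     1     1     1     1     1     1     1     1
          2     1     1     2     2     3     3     4     4     5     5     6     6     7     7     8     8     9     9    10
          6     1     1     2     2     3     3     5     5     7     7     9     9    12    12    15    15    18    18    22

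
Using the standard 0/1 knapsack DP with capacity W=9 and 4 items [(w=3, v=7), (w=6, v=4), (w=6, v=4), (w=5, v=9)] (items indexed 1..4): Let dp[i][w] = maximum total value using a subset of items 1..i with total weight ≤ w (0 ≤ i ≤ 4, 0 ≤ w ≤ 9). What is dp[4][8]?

16

i\w   0   1   2   3   4   5   6   7   8   9
  0   0   0   0   0   0   0   0   0   0   0
  1   0   0   0   7   7   7   7   7   7   7
  2   0   0   0   7   7   7   7   7   7  11
  3   0   0   0   7   7   7   7   7   7  11
  4   0   0   0   7   7   9   9   9  16  16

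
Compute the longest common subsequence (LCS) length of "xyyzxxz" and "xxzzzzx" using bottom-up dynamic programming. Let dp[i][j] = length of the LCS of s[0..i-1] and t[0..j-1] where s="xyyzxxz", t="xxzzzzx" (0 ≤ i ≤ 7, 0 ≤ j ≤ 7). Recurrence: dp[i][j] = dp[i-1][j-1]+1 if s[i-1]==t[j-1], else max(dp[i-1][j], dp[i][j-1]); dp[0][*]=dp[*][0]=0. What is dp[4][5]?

   ''  x  x  z  z  z  z  x
''  0  0  0  0  0  0  0  0
 x  0  1  1  1  1  1  1  1
 y  0  1  1  1  1  1  1  1
 y  0  1  1  1  1  1  1  1
 z  0  1  1  2  2  2  2  2
 x  0  1  2  2  2  2  2  3
 x  0  1  2  2  2  2  2  3
 z  0  1  2  3  3  3  3  3

2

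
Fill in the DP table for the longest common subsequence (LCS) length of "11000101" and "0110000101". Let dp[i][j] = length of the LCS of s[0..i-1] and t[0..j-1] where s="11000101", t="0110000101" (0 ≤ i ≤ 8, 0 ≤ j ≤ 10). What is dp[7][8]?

6

   ''  0  1  1  0  0  0  0  1  0  1
''  0  0  0  0  0  0  0  0  0  0  0
 1  0  0  1  1  1  1  1  1  1  1  1
 1  0  0  1  2  2  2  2  2  2  2  2
 0  0  1  1  2  3  3  3  3  3  3  3
 0  0  1  1  2  3  4  4  4  4  4  4
 0  0  1  1  2  3  4  5  5  5  5  5
 1  0  1  2  2  3  4  5  5  6  6  6
 0  0  1  2  2  3  4  5  6  6  7  7
 1  0  1  2  3  3  4  5  6  7  7  8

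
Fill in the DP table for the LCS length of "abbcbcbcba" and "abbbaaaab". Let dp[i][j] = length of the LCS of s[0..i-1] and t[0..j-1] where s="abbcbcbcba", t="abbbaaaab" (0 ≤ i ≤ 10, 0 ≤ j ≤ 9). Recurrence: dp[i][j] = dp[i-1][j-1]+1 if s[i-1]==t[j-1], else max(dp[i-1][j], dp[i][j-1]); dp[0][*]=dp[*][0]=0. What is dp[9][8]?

4

   ''  a  b  b  b  a  a  a  a  b
''  0  0  0  0  0  0  0  0  0  0
 a  0  1  1  1  1  1  1  1  1  1
 b  0  1  2  2  2  2  2  2  2  2
 b  0  1  2  3  3  3  3  3  3  3
 c  0  1  2  3  3  3  3  3  3  3
 b  0  1  2  3  4  4  4  4  4  4
 c  0  1  2  3  4  4  4  4  4  4
 b  0  1  2  3  4  4  4  4  4  5
 c  0  1  2  3  4  4  4  4  4  5
 b  0  1  2  3  4  4  4  4  4  5
 a  0  1  2  3  4  5  5  5  5  5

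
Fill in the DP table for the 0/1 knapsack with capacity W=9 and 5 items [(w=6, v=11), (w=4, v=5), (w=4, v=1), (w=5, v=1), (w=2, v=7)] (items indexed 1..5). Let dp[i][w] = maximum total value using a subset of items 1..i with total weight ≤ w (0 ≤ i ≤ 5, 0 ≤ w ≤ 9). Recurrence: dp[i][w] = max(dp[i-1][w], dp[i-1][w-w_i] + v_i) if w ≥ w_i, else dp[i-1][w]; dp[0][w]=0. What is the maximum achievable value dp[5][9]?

i\w   0   1   2   3   4   5   6   7   8   9
  0   0   0   0   0   0   0   0   0   0   0
  1   0   0   0   0   0   0  11  11  11  11
  2   0   0   0   0   5   5  11  11  11  11
  3   0   0   0   0   5   5  11  11  11  11
  4   0   0   0   0   5   5  11  11  11  11
  5   0   0   7   7   7   7  12  12  18  18

18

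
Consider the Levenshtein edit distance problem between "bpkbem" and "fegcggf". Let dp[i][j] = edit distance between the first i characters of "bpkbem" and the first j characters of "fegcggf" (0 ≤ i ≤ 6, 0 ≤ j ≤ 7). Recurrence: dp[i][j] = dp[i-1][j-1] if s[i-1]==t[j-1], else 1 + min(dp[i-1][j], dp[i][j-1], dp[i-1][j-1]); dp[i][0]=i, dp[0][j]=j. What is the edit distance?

   ''  f  e  g  c  g  g  f
''  0  1  2  3  4  5  6  7
 b  1  1  2  3  4  5  6  7
 p  2  2  2  3  4  5  6  7
 k  3  3  3  3  4  5  6  7
 b  4  4  4  4  4  5  6  7
 e  5  5  4  5  5  5  6  7
 m  6  6  5  5  6  6  6  7

7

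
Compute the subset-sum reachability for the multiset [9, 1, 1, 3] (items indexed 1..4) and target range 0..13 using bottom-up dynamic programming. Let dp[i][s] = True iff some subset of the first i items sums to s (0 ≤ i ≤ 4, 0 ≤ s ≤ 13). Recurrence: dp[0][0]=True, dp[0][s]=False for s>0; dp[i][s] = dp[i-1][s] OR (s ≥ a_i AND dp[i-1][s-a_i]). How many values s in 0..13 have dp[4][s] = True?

i\s   0   1   2   3   4   5   6   7   8   9  10  11  12  13
  0   T   F   F   F   F   F   F   F   F   F   F   F   F   F
  1   T   F   F   F   F   F   F   F   F   T   F   F   F   F
  2   T   T   F   F   F   F   F   F   F   T   T   F   F   F
  3   T   T   T   F   F   F   F   F   F   T   T   T   F   F
  4   T   T   T   T   T   T   F   F   F   T   T   T   T   T

11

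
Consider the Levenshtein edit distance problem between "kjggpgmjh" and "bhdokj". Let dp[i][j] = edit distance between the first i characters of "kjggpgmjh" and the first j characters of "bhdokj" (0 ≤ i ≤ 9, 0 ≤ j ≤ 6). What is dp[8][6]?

   ''  b  h  d  o  k  j
''  0  1  2  3  4  5  6
 k  1  1  2  3  4  4  5
 j  2  2  2  3  4  5  4
 g  3  3  3  3  4  5  5
 g  4  4  4  4  4  5  6
 p  5  5  5  5  5  5  6
 g  6  6  6  6  6  6  6
 m  7  7  7  7  7  7  7
 j  8  8  8  8  8  8  7
 h  9  9  8  9  9  9  8

7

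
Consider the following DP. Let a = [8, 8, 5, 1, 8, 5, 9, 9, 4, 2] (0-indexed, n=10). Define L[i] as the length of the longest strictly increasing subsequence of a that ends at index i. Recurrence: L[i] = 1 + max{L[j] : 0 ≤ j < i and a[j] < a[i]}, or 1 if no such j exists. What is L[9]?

2

   i    0    1    2    3    4    5    6    7    8    9
a[i]    8    8    5    1    8    5    9    9    4    2
L[i]    1    1    1    1    2    2    3    3    2    2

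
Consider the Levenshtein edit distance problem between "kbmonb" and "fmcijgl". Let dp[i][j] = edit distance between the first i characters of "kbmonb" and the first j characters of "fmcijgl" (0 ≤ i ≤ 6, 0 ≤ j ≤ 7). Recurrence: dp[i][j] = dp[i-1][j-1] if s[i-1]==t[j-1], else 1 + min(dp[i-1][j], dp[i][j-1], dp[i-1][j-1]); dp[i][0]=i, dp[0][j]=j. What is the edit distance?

   ''  f  m  c  i  j  g  l
''  0  1  2  3  4  5  6  7
 k  1  1  2  3  4  5  6  7
 b  2  2  2  3  4  5  6  7
 m  3  3  2  3  4  5  6  7
 o  4  4  3  3  4  5  6  7
 n  5  5  4  4  4  5  6  7
 b  6  6  5  5  5  5  6  7

7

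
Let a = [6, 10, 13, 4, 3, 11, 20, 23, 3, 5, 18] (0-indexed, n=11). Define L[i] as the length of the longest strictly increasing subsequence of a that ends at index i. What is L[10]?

   i    0    1    2    3    4    5    6    7    8    9   10
a[i]    6   10   13    4    3   11   20   23    3    5   18
L[i]    1    2    3    1    1    3    4    5    1    2    4

4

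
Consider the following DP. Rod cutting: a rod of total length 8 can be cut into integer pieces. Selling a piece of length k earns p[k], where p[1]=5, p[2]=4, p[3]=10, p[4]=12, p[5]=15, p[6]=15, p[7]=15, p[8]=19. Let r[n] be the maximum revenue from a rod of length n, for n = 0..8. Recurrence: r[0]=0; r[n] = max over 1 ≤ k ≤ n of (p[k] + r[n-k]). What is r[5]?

25

   n    0    1    2    3    4    5    6    7    8
r[n]    0    5   10   15   20   25   30   35   40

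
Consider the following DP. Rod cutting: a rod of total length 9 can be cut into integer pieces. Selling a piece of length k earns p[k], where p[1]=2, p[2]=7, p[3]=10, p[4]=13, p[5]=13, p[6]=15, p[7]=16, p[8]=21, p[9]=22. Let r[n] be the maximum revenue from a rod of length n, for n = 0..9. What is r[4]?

   n    0    1    2    3    4    5    6    7    8    9
r[n]    0    2    7   10   14   17   21   24   28   31

14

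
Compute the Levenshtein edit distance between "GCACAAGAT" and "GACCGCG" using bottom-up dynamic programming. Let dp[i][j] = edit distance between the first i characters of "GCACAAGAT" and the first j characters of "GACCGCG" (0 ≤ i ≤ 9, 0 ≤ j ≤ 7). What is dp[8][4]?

5

   ''  G  A  C  C  G  C  G
''  0  1  2  3  4  5  6  7
 G  1  0  1  2  3  4  5  6
 C  2  1  1  1  2  3  4  5
 A  3  2  1  2  2  3  4  5
 C  4  3  2  1  2  3  3  4
 A  5  4  3  2  2  3  4  4
 A  6  5  4  3  3  3  4  5
 G  7  6  5  4  4  3  4  4
 A  8  7  6  5  5  4  4  5
 T  9  8  7  6  6  5  5  5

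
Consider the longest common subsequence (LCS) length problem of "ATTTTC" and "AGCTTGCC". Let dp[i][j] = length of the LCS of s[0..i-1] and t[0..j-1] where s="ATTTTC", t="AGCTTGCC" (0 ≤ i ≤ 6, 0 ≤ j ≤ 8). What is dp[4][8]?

   ''  A  G  C  T  T  G  C  C
''  0  0  0  0  0  0  0  0  0
 A  0  1  1  1  1  1  1  1  1
 T  0  1  1  1  2  2  2  2  2
 T  0  1  1  1  2  3  3  3  3
 T  0  1  1  1  2  3  3  3  3
 T  0  1  1  1  2  3  3  3  3
 C  0  1  1  2  2  3  3  4  4

3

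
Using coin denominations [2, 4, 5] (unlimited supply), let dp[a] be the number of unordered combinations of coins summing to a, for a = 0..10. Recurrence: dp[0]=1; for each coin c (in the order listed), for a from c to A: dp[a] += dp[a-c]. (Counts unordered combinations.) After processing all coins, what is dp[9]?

after  coin     0     1     2     3     4     5     6     7     8     9    10
          2     1     0     1     0     1     0     1     0     1     0     1
          4     1     0     1     0     2     0     2     0     3     0     3
          5     1     0     1     0     2     1     2     1     3     2     4

2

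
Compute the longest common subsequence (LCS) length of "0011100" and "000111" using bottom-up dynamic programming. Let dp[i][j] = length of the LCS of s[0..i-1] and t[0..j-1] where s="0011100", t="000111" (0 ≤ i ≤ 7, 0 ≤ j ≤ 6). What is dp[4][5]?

   ''  0  0  0  1  1  1
''  0  0  0  0  0  0  0
 0  0  1  1  1  1  1  1
 0  0  1  2  2  2  2  2
 1  0  1  2  2  3  3  3
 1  0  1  2  2  3  4  4
 1  0  1  2  2  3  4  5
 0  0  1  2  3  3  4  5
 0  0  1  2  3  3  4  5

4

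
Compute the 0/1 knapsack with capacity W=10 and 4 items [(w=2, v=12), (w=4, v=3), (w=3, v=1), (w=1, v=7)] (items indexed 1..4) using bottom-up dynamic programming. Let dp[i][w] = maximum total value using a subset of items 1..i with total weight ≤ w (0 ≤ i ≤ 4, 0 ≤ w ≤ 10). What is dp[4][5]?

19

i\w   0   1   2   3   4   5   6   7   8   9  10
  0   0   0   0   0   0   0   0   0   0   0   0
  1   0   0  12  12  12  12  12  12  12  12  12
  2   0   0  12  12  12  12  15  15  15  15  15
  3   0   0  12  12  12  13  15  15  15  16  16
  4   0   7  12  19  19  19  20  22  22  22  23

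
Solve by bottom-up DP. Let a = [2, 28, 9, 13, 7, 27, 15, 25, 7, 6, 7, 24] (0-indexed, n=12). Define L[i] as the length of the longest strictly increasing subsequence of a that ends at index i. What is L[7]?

5

   i    0    1    2    3    4    5    6    7    8    9   10   11
a[i]    2   28    9   13    7   27   15   25    7    6    7   24
L[i]    1    2    2    3    2    4    4    5    2    2    3    5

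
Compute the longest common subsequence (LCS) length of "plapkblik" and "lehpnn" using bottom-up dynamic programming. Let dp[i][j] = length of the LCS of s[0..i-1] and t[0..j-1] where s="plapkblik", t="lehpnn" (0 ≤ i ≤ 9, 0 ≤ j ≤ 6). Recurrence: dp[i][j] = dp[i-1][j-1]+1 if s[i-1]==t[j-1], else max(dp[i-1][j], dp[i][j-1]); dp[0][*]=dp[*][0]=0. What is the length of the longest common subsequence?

2

   ''  l  e  h  p  n  n
''  0  0  0  0  0  0  0
 p  0  0  0  0  1  1  1
 l  0  1  1  1  1  1  1
 a  0  1  1  1  1  1  1
 p  0  1  1  1  2  2  2
 k  0  1  1  1  2  2  2
 b  0  1  1  1  2  2  2
 l  0  1  1  1  2  2  2
 i  0  1  1  1  2  2  2
 k  0  1  1  1  2  2  2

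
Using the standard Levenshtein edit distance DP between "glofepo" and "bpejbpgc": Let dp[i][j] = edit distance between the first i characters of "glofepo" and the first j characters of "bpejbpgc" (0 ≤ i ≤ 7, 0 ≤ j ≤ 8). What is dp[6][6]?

   ''  b  p  e  j  b  p  g  c
''  0  1  2  3  4  5  6  7  8
 g  1  1  2  3  4  5  6  6  7
 l  2  2  2  3  4  5  6  7  7
 o  3  3  3  3  4  5  6  7  8
 f  4  4  4  4  4  5  6  7  8
 e  5  5  5  4  5  5  6  7  8
 p  6  6  5  5  5  6  5  6  7
 o  7  7  6  6  6  6  6  6  7

5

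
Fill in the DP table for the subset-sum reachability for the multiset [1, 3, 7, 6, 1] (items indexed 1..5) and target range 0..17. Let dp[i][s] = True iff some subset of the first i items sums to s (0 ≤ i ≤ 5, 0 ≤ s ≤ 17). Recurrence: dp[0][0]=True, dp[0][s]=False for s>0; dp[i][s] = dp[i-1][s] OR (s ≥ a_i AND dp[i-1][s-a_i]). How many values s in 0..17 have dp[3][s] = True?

8

i\s   0   1   2   3   4   5   6   7   8   9  10  11  12  13  14  15  16  17
  0   T   F   F   F   F   F   F   F   F   F   F   F   F   F   F   F   F   F
  1   T   T   F   F   F   F   F   F   F   F   F   F   F   F   F   F   F   F
  2   T   T   F   T   T   F   F   F   F   F   F   F   F   F   F   F   F   F
  3   T   T   F   T   T   F   F   T   T   F   T   T   F   F   F   F   F   F
  4   T   T   F   T   T   F   T   T   T   T   T   T   F   T   T   F   T   T
  5   T   T   T   T   T   T   T   T   T   T   T   T   T   T   T   T   T   T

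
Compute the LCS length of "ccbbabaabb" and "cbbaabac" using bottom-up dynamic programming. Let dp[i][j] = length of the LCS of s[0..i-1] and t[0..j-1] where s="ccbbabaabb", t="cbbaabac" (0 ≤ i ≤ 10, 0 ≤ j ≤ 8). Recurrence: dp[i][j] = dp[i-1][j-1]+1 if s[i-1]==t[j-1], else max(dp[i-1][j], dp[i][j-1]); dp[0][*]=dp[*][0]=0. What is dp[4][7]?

3

   ''  c  b  b  a  a  b  a  c
''  0  0  0  0  0  0  0  0  0
 c  0  1  1  1  1  1  1  1  1
 c  0  1  1  1  1  1  1  1  2
 b  0  1  2  2  2  2  2  2  2
 b  0  1  2  3  3  3  3  3  3
 a  0  1  2  3  4  4  4  4  4
 b  0  1  2  3  4  4  5  5  5
 a  0  1  2  3  4  5  5  6  6
 a  0  1  2  3  4  5  5  6  6
 b  0  1  2  3  4  5  6  6  6
 b  0  1  2  3  4  5  6  6  6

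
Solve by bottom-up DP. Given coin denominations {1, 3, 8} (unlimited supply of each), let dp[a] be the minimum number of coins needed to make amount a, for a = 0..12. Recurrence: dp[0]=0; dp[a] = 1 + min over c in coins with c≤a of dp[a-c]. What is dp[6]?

 a  0  1  2  3  4  5  6  7  8  9 10 11 12
dp  0  1  2  1  2  3  2  3  1  2  3  2  3

2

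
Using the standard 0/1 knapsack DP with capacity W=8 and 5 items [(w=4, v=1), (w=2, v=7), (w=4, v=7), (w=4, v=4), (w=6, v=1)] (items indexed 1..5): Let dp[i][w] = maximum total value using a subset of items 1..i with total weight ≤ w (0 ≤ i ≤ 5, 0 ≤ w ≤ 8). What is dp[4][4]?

i\w   0   1   2   3   4   5   6   7   8
  0   0   0   0   0   0   0   0   0   0
  1   0   0   0   0   1   1   1   1   1
  2   0   0   7   7   7   7   8   8   8
  3   0   0   7   7   7   7  14  14  14
  4   0   0   7   7   7   7  14  14  14
  5   0   0   7   7   7   7  14  14  14

7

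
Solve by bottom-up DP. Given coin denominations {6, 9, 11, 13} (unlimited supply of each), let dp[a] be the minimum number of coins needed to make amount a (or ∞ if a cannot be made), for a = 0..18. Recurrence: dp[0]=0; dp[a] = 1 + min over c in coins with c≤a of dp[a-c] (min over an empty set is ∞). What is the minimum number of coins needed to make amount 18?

 a  0  1  2  3  4  5  6  7  8  9 10 11 12 13 14 15 16 17 18
dp  0  -  -  -  -  -  1  -  -  1  -  1  2  1  -  2  -  2  2
(- denotes ∞ / unreachable)

2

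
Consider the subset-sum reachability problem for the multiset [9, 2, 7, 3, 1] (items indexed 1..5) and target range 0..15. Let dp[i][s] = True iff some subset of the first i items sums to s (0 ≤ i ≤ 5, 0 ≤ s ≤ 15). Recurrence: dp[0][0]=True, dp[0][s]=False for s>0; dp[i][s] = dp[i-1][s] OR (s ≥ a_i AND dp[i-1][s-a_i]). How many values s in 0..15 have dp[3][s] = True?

5

i\s   0   1   2   3   4   5   6   7   8   9  10  11  12  13  14  15
  0   T   F   F   F   F   F   F   F   F   F   F   F   F   F   F   F
  1   T   F   F   F   F   F   F   F   F   T   F   F   F   F   F   F
  2   T   F   T   F   F   F   F   F   F   T   F   T   F   F   F   F
  3   T   F   T   F   F   F   F   T   F   T   F   T   F   F   F   F
  4   T   F   T   T   F   T   F   T   F   T   T   T   T   F   T   F
  5   T   T   T   T   T   T   T   T   T   T   T   T   T   T   T   T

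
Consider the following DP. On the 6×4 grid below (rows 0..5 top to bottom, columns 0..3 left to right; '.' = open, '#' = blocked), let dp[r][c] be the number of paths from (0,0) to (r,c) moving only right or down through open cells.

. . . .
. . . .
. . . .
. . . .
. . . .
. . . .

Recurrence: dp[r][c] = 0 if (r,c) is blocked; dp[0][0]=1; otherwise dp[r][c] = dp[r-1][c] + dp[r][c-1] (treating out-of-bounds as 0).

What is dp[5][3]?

56

r\c   0   1   2   3
  0   1   1   1   1
  1   1   2   3   4
  2   1   3   6  10
  3   1   4  10  20
  4   1   5  15  35
  5   1   6  21  56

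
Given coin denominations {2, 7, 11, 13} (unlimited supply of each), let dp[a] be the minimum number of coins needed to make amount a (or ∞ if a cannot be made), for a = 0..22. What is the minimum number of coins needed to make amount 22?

2

 a  0  1  2  3  4  5  6  7  8  9 10 11 12 13 14 15 16 17 18 19 20 21 22
dp  0  -  1  -  2  -  3  1  4  2  5  1  6  1  2  2  3  3  2  4  2  3  2
(- denotes ∞ / unreachable)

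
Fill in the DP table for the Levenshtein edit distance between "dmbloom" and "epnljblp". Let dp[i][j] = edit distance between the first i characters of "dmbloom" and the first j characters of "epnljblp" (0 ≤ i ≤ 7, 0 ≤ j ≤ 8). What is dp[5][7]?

6

   ''  e  p  n  l  j  b  l  p
''  0  1  2  3  4  5  6  7  8
 d  1  1  2  3  4  5  6  7  8
 m  2  2  2  3  4  5  6  7  8
 b  3  3  3  3  4  5  5  6  7
 l  4  4  4  4  3  4  5  5  6
 o  5  5  5  5  4  4  5  6  6
 o  6  6  6  6  5  5  5  6  7
 m  7  7  7  7  6  6  6  6  7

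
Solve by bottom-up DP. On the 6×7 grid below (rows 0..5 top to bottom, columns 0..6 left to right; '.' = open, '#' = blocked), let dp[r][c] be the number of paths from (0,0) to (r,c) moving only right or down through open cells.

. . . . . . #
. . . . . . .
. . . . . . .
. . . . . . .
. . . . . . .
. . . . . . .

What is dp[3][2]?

10

r\c   0   1   2   3   4   5   6
  0   1   1   1   1   1   1   0
  1   1   2   3   4   5   6   6
  2   1   3   6  10  15  21  27
  3   1   4  10  20  35  56  83
  4   1   5  15  35  70 126 209
  5   1   6  21  56 126 252 461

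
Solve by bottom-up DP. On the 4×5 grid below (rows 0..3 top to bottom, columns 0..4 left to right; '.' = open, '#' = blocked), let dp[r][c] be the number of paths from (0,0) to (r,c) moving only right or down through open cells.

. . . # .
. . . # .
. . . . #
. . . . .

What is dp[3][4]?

r\c   0   1   2   3   4
  0   1   1   1   0   0
  1   1   2   3   0   0
  2   1   3   6   6   0
  3   1   4  10  16  16

16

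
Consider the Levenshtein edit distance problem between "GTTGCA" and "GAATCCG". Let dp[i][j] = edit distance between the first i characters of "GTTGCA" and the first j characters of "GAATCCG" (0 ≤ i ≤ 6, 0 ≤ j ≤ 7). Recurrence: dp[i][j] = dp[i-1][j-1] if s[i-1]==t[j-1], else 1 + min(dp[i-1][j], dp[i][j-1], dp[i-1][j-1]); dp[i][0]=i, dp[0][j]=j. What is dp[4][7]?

   ''  G  A  A  T  C  C  G
''  0  1  2  3  4  5  6  7
 G  1  0  1  2  3  4  5  6
 T  2  1  1  2  2  3  4  5
 T  3  2  2  2  2  3  4  5
 G  4  3  3  3  3  3  4  4
 C  5  4  4  4  4  3  3  4
 A  6  5  4  4  5  4  4  4

4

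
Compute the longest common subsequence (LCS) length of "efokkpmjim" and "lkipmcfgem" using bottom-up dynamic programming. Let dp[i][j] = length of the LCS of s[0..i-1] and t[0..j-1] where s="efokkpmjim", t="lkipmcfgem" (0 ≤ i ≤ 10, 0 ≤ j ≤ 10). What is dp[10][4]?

   ''  l  k  i  p  m  c  f  g  e  m
''  0  0  0  0  0  0  0  0  0  0  0
 e  0  0  0  0  0  0  0  0  0  1  1
 f  0  0  0  0  0  0  0  1  1  1  1
 o  0  0  0  0  0  0  0  1  1  1  1
 k  0  0  1  1  1  1  1  1  1  1  1
 k  0  0  1  1  1  1  1  1  1  1  1
 p  0  0  1  1  2  2  2  2  2  2  2
 m  0  0  1  1  2  3  3  3  3  3  3
 j  0  0  1  1  2  3  3  3  3  3  3
 i  0  0  1  2  2  3  3  3  3  3  3
 m  0  0  1  2  2  3  3  3  3  3  4

2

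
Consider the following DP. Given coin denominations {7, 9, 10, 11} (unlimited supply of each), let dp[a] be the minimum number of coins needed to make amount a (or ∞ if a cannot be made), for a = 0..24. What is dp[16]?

 a  0  1  2  3  4  5  6  7  8  9 10 11 12 13 14 15 16 17 18 19 20 21 22 23 24
dp  0  -  -  -  -  -  -  1  -  1  1  1  -  -  2  -  2  2  2  2  2  2  2  3  3
(- denotes ∞ / unreachable)

2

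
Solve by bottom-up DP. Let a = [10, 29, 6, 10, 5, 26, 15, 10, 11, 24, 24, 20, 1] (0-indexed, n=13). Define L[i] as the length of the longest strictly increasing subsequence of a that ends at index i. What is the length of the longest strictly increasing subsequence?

   i    0    1    2    3    4    5    6    7    8    9   10   11   12
a[i]   10   29    6   10    5   26   15   10   11   24   24   20    1
L[i]    1    2    1    2    1    3    3    2    3    4    4    4    1

4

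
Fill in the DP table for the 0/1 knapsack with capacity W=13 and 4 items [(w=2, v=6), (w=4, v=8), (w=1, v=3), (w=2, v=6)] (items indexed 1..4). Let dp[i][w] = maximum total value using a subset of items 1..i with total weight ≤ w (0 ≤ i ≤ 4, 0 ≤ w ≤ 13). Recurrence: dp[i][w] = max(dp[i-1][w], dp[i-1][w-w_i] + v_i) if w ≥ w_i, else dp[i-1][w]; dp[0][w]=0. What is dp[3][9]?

17

i\w   0   1   2   3   4   5   6   7   8   9  10  11  12  13
  0   0   0   0   0   0   0   0   0   0   0   0   0   0   0
  1   0   0   6   6   6   6   6   6   6   6   6   6   6   6
  2   0   0   6   6   8   8  14  14  14  14  14  14  14  14
  3   0   3   6   9   9  11  14  17  17  17  17  17  17  17
  4   0   3   6   9  12  15  15  17  20  23  23  23  23  23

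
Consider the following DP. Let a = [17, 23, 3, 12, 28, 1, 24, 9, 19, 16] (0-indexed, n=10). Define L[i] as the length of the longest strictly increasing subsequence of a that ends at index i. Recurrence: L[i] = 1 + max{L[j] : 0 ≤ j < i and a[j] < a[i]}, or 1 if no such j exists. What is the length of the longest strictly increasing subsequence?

   i    0    1    2    3    4    5    6    7    8    9
a[i]   17   23    3   12   28    1   24    9   19   16
L[i]    1    2    1    2    3    1    3    2    3    3

3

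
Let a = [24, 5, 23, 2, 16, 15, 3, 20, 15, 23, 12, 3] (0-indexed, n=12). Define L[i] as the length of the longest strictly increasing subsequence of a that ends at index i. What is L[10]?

3

   i    0    1    2    3    4    5    6    7    8    9   10   11
a[i]   24    5   23    2   16   15    3   20   15   23   12    3
L[i]    1    1    2    1    2    2    2    3    3    4    3    2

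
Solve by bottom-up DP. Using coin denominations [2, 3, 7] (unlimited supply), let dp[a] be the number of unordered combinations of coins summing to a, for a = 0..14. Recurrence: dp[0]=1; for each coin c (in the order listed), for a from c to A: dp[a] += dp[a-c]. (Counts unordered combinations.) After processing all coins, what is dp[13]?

4

after  coin     0     1     2     3     4     5     6     7     8     9    10    11    12    13    14
          2     1     0     1     0     1     0     1     0     1     0     1     0     1     0     1
          3     1     0     1     1     1     1     2     1     2     2     2     2     3     2     3
          7     1     0     1     1     1     1     2     2     2     3     3     3     4     4     5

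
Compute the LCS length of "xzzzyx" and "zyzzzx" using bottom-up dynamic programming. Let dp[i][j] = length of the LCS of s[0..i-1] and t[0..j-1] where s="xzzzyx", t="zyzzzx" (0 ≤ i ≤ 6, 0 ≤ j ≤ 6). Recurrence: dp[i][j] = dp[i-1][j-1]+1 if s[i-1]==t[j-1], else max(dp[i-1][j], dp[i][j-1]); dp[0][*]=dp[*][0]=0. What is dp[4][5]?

   ''  z  y  z  z  z  x
''  0  0  0  0  0  0  0
 x  0  0  0  0  0  0  1
 z  0  1  1  1  1  1  1
 z  0  1  1  2  2  2  2
 z  0  1  1  2  3  3  3
 y  0  1  2  2  3  3  3
 x  0  1  2  2  3  3  4

3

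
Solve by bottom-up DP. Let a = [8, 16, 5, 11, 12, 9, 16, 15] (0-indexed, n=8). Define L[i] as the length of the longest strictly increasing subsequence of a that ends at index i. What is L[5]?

2

   i    0    1    2    3    4    5    6    7
a[i]    8   16    5   11   12    9   16   15
L[i]    1    2    1    2    3    2    4    4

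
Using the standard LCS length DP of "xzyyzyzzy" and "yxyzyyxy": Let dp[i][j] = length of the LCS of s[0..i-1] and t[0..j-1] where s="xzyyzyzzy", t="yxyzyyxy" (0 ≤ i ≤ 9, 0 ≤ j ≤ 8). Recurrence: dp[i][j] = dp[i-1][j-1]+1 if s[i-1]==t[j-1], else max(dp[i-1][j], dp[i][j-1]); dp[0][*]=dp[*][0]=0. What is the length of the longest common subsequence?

   ''  y  x  y  z  y  y  x  y
''  0  0  0  0  0  0  0  0  0
 x  0  0  1  1  1  1  1  1  1
 z  0  0  1  1  2  2  2  2  2
 y  0  1  1  2  2  3  3  3  3
 y  0  1  1  2  2  3  4  4  4
 z  0  1  1  2  3  3  4  4  4
 y  0  1  1  2  3  4  4  4  5
 z  0  1  1  2  3  4  4  4  5
 z  0  1  1  2  3  4  4  4  5
 y  0  1  1  2  3  4  5  5  5

5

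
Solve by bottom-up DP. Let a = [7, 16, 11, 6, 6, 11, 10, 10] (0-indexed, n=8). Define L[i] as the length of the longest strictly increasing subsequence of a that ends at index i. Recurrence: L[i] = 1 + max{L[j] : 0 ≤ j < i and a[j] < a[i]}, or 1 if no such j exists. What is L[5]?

   i    0    1    2    3    4    5    6    7
a[i]    7   16   11    6    6   11   10   10
L[i]    1    2    2    1    1    2    2    2

2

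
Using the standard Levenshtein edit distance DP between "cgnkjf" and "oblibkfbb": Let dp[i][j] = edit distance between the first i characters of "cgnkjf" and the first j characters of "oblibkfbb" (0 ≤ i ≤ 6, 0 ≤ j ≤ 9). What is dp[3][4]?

4

   ''  o  b  l  i  b  k  f  b  b
''  0  1  2  3  4  5  6  7  8  9
 c  1  1  2  3  4  5  6  7  8  9
 g  2  2  2  3  4  5  6  7  8  9
 n  3  3  3  3  4  5  6  7  8  9
 k  4  4  4  4  4  5  5  6  7  8
 j  5  5  5  5  5  5  6  6  7  8
 f  6  6  6  6  6  6  6  6  7  8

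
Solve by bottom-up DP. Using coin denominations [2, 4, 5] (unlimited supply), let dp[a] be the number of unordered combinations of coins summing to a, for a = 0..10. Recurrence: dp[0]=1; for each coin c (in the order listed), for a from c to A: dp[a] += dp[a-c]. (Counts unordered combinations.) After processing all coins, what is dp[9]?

after  coin     0     1     2     3     4     5     6     7     8     9    10
          2     1     0     1     0     1     0     1     0     1     0     1
          4     1     0     1     0     2     0     2     0     3     0     3
          5     1     0     1     0     2     1     2     1     3     2     4

2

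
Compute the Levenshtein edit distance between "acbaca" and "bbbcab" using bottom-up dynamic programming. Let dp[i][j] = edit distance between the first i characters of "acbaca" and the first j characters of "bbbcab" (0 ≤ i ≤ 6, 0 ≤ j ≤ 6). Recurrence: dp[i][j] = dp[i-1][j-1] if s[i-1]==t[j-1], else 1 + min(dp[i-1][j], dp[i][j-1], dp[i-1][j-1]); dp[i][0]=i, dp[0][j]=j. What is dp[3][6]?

4

   ''  b  b  b  c  a  b
''  0  1  2  3  4  5  6
 a  1  1  2  3  4  4  5
 c  2  2  2  3  3  4  5
 b  3  2  2  2  3  4  4
 a  4  3  3  3  3  3  4
 c  5  4  4  4  3  4  4
 a  6  5  5  5  4  3  4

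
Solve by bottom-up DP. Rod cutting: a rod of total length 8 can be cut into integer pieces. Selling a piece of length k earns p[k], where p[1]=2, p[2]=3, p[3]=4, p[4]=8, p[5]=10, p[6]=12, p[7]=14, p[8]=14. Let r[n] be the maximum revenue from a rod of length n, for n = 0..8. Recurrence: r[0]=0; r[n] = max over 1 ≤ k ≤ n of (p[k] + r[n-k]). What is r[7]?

   n    0    1    2    3    4    5    6    7    8
r[n]    0    2    4    6    8   10   12   14   16

14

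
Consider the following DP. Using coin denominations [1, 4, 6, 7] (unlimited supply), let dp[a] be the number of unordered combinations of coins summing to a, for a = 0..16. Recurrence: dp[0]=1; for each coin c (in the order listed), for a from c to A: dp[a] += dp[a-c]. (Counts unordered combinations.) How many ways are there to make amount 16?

after  coin     0     1     2     3     4     5     6     7     8     9    10    11    12    13    14    15    16
          1     1     1     1     1     1     1     1     1     1     1     1     1     1     1     1     1     1
          4     1     1     1     1     2     2     2     2     3     3     3     3     4     4     4     4     5
          6     1     1     1     1     2     2     3     3     4     4     5     5     7     7     8     8    10
          7     1     1     1     1     2     2     3     4     5     5     6     7     9    10    12    13    15

15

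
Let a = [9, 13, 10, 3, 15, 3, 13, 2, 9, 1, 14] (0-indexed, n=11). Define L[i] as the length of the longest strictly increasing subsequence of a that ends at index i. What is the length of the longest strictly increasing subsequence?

4

   i    0    1    2    3    4    5    6    7    8    9   10
a[i]    9   13   10    3   15    3   13    2    9    1   14
L[i]    1    2    2    1    3    1    3    1    2    1    4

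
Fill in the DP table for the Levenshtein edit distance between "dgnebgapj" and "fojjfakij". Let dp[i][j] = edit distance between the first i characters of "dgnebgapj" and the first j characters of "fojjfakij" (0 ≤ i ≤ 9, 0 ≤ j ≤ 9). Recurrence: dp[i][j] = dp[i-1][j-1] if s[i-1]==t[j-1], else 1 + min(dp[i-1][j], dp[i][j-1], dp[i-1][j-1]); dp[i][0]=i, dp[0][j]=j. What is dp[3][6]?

6

   ''  f  o  j  j  f  a  k  i  j
''  0  1  2  3  4  5  6  7  8  9
 d  1  1  2  3  4  5  6  7  8  9
 g  2  2  2  3  4  5  6  7  8  9
 n  3  3  3  3  4  5  6  7  8  9
 e  4  4  4  4  4  5  6  7  8  9
 b  5  5  5  5  5  5  6  7  8  9
 g  6  6  6  6  6  6  6  7  8  9
 a  7  7  7  7  7  7  6  7  8  9
 p  8  8  8  8  8  8  7  7  8  9
 j  9  9  9  8  8  9  8  8  8  8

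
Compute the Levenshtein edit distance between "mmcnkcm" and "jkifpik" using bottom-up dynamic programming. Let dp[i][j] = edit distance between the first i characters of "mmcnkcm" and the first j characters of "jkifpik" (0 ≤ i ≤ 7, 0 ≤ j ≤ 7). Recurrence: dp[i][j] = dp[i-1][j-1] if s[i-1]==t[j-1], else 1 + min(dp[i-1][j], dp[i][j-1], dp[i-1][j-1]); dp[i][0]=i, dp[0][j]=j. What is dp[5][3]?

5

   ''  j  k  i  f  p  i  k
''  0  1  2  3  4  5  6  7
 m  1  1  2  3  4  5  6  7
 m  2  2  2  3  4  5  6  7
 c  3  3  3  3  4  5  6  7
 n  4  4  4  4  4  5  6  7
 k  5  5  4  5  5  5  6  6
 c  6  6  5  5  6  6  6  7
 m  7  7  6  6  6  7  7  7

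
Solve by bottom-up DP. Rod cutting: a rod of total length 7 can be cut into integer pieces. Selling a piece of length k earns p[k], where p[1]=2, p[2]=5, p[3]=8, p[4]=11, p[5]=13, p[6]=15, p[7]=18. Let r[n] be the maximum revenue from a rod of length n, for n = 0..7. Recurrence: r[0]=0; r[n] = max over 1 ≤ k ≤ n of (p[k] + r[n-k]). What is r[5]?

13

   n    0    1    2    3    4    5    6    7
r[n]    0    2    5    8   11   13   16   19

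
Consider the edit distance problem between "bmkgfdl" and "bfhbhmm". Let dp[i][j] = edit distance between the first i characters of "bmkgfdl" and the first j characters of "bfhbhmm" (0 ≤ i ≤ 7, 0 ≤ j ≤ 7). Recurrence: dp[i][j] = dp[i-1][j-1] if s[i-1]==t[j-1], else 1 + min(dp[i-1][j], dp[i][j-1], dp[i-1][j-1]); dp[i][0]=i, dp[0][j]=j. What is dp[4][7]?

   ''  b  f  h  b  h  m  m
''  0  1  2  3  4  5  6  7
 b  1  0  1  2  3  4  5  6
 m  2  1  1  2  3  4  4  5
 k  3  2  2  2  3  4  5  5
 g  4  3  3  3  3  4  5  6
 f  5  4  3  4  4  4  5  6
 d  6  5  4  4  5  5  5  6
 l  7  6  5  5  5  6  6  6

6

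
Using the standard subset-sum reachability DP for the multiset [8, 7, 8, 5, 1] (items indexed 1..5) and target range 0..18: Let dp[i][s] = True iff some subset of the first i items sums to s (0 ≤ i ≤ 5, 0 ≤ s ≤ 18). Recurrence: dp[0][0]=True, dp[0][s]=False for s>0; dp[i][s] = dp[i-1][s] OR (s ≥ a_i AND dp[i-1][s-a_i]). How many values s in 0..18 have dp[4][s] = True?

i\s   0   1   2   3   4   5   6   7   8   9  10  11  12  13  14  15  16  17  18
  0   T   F   F   F   F   F   F   F   F   F   F   F   F   F   F   F   F   F   F
  1   T   F   F   F   F   F   F   F   T   F   F   F   F   F   F   F   F   F   F
  2   T   F   F   F   F   F   F   T   T   F   F   F   F   F   F   T   F   F   F
  3   T   F   F   F   F   F   F   T   T   F   F   F   F   F   F   T   T   F   F
  4   T   F   F   F   F   T   F   T   T   F   F   F   T   T   F   T   T   F   F
  5   T   T   F   F   F   T   T   T   T   T   F   F   T   T   T   T   T   T   F

8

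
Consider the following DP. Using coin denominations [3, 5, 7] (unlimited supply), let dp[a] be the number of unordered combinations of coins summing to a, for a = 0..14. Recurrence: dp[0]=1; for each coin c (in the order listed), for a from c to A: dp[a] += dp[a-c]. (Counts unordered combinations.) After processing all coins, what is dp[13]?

after  coin     0     1     2     3     4     5     6     7     8     9    10    11    12    13    14
          3     1     0     0     1     0     0     1     0     0     1     0     0     1     0     0
          5     1     0     0     1     0     1     1     0     1     1     1     1     1     1     1
          7     1     0     0     1     0     1     1     1     1     1     2     1     2     2     2

2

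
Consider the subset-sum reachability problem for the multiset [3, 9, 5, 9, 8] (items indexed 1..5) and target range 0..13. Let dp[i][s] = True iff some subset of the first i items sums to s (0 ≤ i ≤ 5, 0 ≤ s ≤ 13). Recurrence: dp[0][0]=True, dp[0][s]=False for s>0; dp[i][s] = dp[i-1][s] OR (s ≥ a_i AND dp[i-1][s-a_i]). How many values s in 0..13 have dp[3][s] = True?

i\s   0   1   2   3   4   5   6   7   8   9  10  11  12  13
  0   T   F   F   F   F   F   F   F   F   F   F   F   F   F
  1   T   F   F   T   F   F   F   F   F   F   F   F   F   F
  2   T   F   F   T   F   F   F   F   F   T   F   F   T   F
  3   T   F   F   T   F   T   F   F   T   T   F   F   T   F
  4   T   F   F   T   F   T   F   F   T   T   F   F   T   F
  5   T   F   F   T   F   T   F   F   T   T   F   T   T   T

6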